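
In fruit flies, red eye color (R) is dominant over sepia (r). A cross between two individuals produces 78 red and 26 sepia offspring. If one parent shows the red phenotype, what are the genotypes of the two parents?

Observed offspring: 78 red, 26 sepia
The observed ratio simplifies to 3:1. Sepia (rr) offspring appear, so each parent must contribute one r allele. The parent stated to show red carries R, so it is Rr. The other parent is then either Rr or rr: Rr × rr would give a 1:1 split, whereas Rr × Rr gives 3:1 — matching the data. So both parents are heterozygous (Rr × Rr).
Parent genotypes: Rr × Rr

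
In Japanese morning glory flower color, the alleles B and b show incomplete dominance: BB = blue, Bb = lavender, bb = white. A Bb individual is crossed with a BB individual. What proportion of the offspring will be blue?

Punnett square for Bb × BB:
Offspring genotypes: 2 BB, 2 Bb
Phenotype counts: 2 blue, 2 lavender
blue: 2 out of 4
Probability: 2/4 = 1/2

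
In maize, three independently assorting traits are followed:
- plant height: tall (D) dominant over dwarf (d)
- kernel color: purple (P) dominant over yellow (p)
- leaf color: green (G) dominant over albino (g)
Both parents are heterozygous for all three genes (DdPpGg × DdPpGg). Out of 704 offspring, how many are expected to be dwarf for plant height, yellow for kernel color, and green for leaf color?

Trihybrid cross: DdPpGg × DdPpGg
Each trait segregates independently with a 3:1 phenotypic ratio, so each gene contributes 3/4 (dominant) or 1/4 (recessive).
Target: dwarf (plant height), yellow (kernel color), green (leaf color)
Probability = product of independent per-trait probabilities
= 1/4 × 1/4 × 3/4 = 3/64
Expected count = 3/64 × 704 = 33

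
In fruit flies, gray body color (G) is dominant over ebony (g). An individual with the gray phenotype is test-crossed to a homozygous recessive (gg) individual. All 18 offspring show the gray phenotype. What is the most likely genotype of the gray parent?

Test cross: ? × gg
All offspring are gray.
If the unknown parent were heterozygous (Gg), about half of 18 offspring would be ebony; none are. The unknown parent is most likely homozygous dominant (GG).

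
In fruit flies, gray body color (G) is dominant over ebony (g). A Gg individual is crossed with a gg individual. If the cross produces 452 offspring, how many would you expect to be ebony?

Punnett square for Gg × gg:
Offspring genotypes: 2 Gg, 2 gg
gray: 2, ebony: 2
ebony: 2 out of 4 → fraction 1/2
Expected count = 1/2 × 452 = 226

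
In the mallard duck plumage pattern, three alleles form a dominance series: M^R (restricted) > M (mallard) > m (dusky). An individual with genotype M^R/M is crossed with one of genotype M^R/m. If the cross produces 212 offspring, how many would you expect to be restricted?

Cross: M^R/M × M^R/m
Allele dominance: M^R > M > m
Offspring genotypes: 1 M^R/M^R, 1 M^R/m, 1 M^R/M, 1 M/m
Phenotype counts: 3 restricted, 1 mallard
restricted: 3 out of 4 → fraction 3/4
Expected count = 3/4 × 212 = 159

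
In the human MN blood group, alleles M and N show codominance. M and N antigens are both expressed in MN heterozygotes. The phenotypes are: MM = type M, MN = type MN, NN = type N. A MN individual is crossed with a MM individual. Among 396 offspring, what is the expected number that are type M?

Punnett square for MN × MM:
Offspring genotypes: 2 MM, 2 MN
Phenotype counts: 2 type M, 2 type MN
type M: 2 out of 4 → fraction 1/2
Expected count = 1/2 × 396 = 198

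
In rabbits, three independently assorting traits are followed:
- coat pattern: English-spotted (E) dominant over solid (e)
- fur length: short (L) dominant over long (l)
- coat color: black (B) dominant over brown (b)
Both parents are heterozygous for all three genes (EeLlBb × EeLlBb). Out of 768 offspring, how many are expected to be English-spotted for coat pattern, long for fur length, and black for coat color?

Trihybrid cross: EeLlBb × EeLlBb
Each trait segregates independently with a 3:1 phenotypic ratio, so each gene contributes 3/4 (dominant) or 1/4 (recessive).
Target: English-spotted (coat pattern), long (fur length), black (coat color)
Probability = product of independent per-trait probabilities
= 3/4 × 1/4 × 3/4 = 9/64
Expected count = 9/64 × 768 = 108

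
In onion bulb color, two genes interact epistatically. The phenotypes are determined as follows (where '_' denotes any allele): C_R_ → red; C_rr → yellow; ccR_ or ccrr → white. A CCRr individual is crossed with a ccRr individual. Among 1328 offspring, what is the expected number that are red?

Cross: CCRr × ccRr — consider each gene separately:
C gene: CC × cc → 4 Cc → 4 C_ (out of 4)
R gene: Rr × Rr → 1 RR, 2 Rr, 1 rr → 3 R_ : 1 rr (out of 4)
Genotype classes (out of 4 × 4 = 16): C_R_ = 4×3 = 12; C_rr = 4×1 = 4
Apply the phenotype rules: C_R_ (12) → red; C_rr (4) → yellow
Phenotype counts (out of 16): 12 red, 4 yellow
red: 12 out of 16 → fraction 3/4
Expected count = 3/4 × 1328 = 996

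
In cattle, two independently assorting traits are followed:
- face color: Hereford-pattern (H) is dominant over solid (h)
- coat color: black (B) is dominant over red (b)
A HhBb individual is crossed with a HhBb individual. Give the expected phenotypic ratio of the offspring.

Dihybrid cross HhBb × HhBb — consider each gene separately:
face color: Hh × Hh → 1 HH, 2 Hh, 1 hh → 3 H_ : 1 hh (out of 4)
coat color: Bb × Bb → 1 BB, 2 Bb, 1 bb → 3 B_ : 1 bb (out of 4)
Combine (counts out of 4 × 4 = 16): Hereford-pattern/black (H_B_) = 3×3 = 9; Hereford-pattern/red (H_bb) = 3×1 = 3; solid/black (hhB_) = 1×3 = 3; solid/red (hhbb) = 1×1 = 1
Phenotype counts (out of 16): 9 Hereford-pattern/black, 3 Hereford-pattern/red, 3 solid/black, 1 solid/red
Ratio: 9 Hereford-pattern/black : 3 Hereford-pattern/red : 3 solid/black : 1 solid/red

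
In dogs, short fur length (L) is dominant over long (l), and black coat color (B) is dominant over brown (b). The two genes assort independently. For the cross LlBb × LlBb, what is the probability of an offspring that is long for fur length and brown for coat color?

Dihybrid cross LlBb × LlBb — consider each gene separately:
fur length: Ll × Ll → 1 LL, 2 Ll, 1 ll → 3 L_ : 1 ll (out of 4)
coat color: Bb × Bb → 1 BB, 2 Bb, 1 bb → 3 B_ : 1 bb (out of 4)
Looking for: long (ll) and brown (bb)
P(long) = 1/4, P(brown) = 1/4
P(both) = 1/4 × 1/4 = 1/16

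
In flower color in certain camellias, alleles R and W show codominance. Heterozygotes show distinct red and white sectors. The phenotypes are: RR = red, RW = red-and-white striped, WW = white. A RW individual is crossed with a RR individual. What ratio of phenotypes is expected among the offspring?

Punnett square for RW × RR:
Offspring genotypes: 2 RR, 2 RW
Phenotype counts: 2 red, 2 red-and-white striped
Ratio: 1 red : 1 red-and-white striped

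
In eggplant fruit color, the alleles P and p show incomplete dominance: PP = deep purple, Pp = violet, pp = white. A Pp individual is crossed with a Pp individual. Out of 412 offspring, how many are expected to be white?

Punnett square for Pp × Pp:
Offspring genotypes: 1 PP, 2 Pp, 1 pp
Phenotype counts: 1 deep purple, 2 violet, 1 white
white: 1 out of 4 → fraction 1/4
Expected count = 1/4 × 412 = 103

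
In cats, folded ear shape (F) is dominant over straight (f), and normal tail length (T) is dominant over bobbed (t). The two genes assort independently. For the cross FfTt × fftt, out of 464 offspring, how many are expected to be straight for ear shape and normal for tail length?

Dihybrid cross FfTt × fftt — consider each gene separately:
ear shape: Ff × ff → 2 Ff, 2 ff → 2 F_ : 2 ff (out of 4)
tail length: Tt × tt → 2 Tt, 2 tt → 2 T_ : 2 tt (out of 4)
Looking for: straight (ff) and normal (T_)
P(straight) = 2/4, P(normal) = 2/4
P(both) = 2/4 × 2/4 = 4/16 = 1/4
Expected count = 1/4 × 464 = 116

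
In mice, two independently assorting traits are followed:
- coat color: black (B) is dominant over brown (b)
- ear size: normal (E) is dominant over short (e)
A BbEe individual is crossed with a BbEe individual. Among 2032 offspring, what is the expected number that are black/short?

Dihybrid cross BbEe × BbEe — consider each gene separately:
coat color: Bb × Bb → 1 BB, 2 Bb, 1 bb → 3 B_ : 1 bb (out of 4)
ear size: Ee × Ee → 1 EE, 2 Ee, 1 ee → 3 E_ : 1 ee (out of 4)
Combine (counts out of 4 × 4 = 16): black/normal (B_E_) = 3×3 = 9; black/short (B_ee) = 3×1 = 3; brown/normal (bbE_) = 1×3 = 3; brown/short (bbee) = 1×1 = 1
Phenotype counts (out of 16): 9 black/normal, 3 black/short, 3 brown/normal, 1 brown/short
black/short: 3 out of 16 → fraction 3/16
Expected count = 3/16 × 2032 = 381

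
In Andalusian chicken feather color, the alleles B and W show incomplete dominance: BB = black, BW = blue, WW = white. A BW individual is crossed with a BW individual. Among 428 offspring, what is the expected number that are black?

Punnett square for BW × BW:
Offspring genotypes: 1 BB, 2 BW, 1 WW
Phenotype counts: 1 black, 2 blue, 1 white
black: 1 out of 4 → fraction 1/4
Expected count = 1/4 × 428 = 107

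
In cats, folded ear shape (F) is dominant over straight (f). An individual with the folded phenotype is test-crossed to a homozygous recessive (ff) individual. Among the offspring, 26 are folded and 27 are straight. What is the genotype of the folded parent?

Test cross: ? × ff
Offspring: 26 folded, 27 straight — approximately 1:1.
A 1:1 ratio in a test cross indicates the unknown parent is heterozygous (Ff).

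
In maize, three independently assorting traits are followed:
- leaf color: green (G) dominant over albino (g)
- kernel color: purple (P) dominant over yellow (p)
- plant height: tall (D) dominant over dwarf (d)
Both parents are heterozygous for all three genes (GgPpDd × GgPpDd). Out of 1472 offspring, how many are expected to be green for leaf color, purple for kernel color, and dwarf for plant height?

Trihybrid cross: GgPpDd × GgPpDd
Each trait segregates independently with a 3:1 phenotypic ratio, so each gene contributes 3/4 (dominant) or 1/4 (recessive).
Target: green (leaf color), purple (kernel color), dwarf (plant height)
Probability = product of independent per-trait probabilities
= 3/4 × 3/4 × 1/4 = 9/64
Expected count = 9/64 × 1472 = 207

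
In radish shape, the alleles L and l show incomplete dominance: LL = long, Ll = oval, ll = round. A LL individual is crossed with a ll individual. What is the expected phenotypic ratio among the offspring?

Punnett square for LL × ll:
Offspring genotypes: 4 Ll
Phenotype counts: 4 oval
Ratio: all oval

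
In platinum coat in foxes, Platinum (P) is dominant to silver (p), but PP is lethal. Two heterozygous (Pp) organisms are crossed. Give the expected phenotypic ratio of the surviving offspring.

Cross: Pp × Pp
Punnett square offspring (before lethality): 1 PP, 2 Pp, 1 pp
The PP genotype is lethal (embryos die); surviving offspring: 2 Pp, 1 pp
Ratio: 2 platinum : 1 silver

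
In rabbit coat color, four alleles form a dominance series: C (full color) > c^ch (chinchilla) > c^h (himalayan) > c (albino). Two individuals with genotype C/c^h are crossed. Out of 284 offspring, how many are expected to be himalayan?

Cross: C/c^h × C/c^h
Allele dominance: C > c^ch > c^h > c
Offspring genotypes: 1 C/C, 2 C/c^h, 1 c^h/c^h
Phenotype counts: 3 full color, 1 himalayan
himalayan: 1 out of 4 → fraction 1/4
Expected count = 1/4 × 284 = 71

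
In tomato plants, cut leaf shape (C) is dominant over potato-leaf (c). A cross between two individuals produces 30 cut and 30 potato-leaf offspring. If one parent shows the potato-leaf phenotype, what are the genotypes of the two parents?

Observed offspring: 30 cut, 30 potato-leaf
The observed ratio simplifies to 1:1. One parent shows potato-leaf, so its genotype must be cc. A 1:1 offspring split requires the other parent to be heterozygous (Cc).
Parent genotypes: cc × Cc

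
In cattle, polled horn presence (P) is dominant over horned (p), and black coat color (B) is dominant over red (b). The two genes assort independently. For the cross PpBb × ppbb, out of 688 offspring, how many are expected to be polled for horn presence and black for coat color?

Dihybrid cross PpBb × ppbb — consider each gene separately:
horn presence: Pp × pp → 2 Pp, 2 pp → 2 P_ : 2 pp (out of 4)
coat color: Bb × bb → 2 Bb, 2 bb → 2 B_ : 2 bb (out of 4)
Looking for: polled (P_) and black (B_)
P(polled) = 2/4, P(black) = 2/4
P(both) = 2/4 × 2/4 = 4/16 = 1/4
Expected count = 1/4 × 688 = 172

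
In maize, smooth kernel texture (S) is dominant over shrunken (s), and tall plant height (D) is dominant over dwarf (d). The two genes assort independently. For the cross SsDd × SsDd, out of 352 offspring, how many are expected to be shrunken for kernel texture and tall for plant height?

Dihybrid cross SsDd × SsDd — consider each gene separately:
kernel texture: Ss × Ss → 1 SS, 2 Ss, 1 ss → 3 S_ : 1 ss (out of 4)
plant height: Dd × Dd → 1 DD, 2 Dd, 1 dd → 3 D_ : 1 dd (out of 4)
Looking for: shrunken (ss) and tall (D_)
P(shrunken) = 1/4, P(tall) = 3/4
P(both) = 1/4 × 3/4 = 3/16
Expected count = 3/16 × 352 = 66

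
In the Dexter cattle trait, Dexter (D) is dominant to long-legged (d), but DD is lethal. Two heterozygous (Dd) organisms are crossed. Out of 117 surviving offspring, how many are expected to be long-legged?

Cross: Dd × Dd
Punnett square offspring (before lethality): 1 DD, 2 Dd, 1 dd
The DD genotype is lethal (embryos die); surviving offspring: 2 Dd, 1 dd
long-legged: 1 out of 3 → fraction 1/3
Expected count = 1/3 × 117 = 39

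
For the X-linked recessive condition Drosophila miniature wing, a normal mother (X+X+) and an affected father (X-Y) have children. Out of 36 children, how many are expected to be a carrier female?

Cross: X+X+ × X-Y
Offspring: 2 X+X-, 2 X+Y
Probability of a carrier female: 2/4 = 1/2
Expected count = 1/2 × 36 = 18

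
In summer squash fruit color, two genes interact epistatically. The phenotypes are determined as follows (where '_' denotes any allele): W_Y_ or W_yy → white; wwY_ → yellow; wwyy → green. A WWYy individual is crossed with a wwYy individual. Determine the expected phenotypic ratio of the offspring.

Cross: WWYy × wwYy — consider each gene separately:
W gene: WW × ww → 4 Ww → 4 W_ (out of 4)
Y gene: Yy × Yy → 1 YY, 2 Yy, 1 yy → 3 Y_ : 1 yy (out of 4)
Genotype classes (out of 4 × 4 = 16): W_Y_ = 4×3 = 12; W_yy = 4×1 = 4
Apply the phenotype rules: W_Y_ (12) + W_yy (4) → white
Phenotype counts (out of 16): 16 white
Ratio: all white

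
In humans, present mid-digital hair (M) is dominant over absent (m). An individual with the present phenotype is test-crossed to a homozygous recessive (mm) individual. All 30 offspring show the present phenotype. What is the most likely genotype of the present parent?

Test cross: ? × mm
All offspring are present.
If the unknown parent were heterozygous (Mm), about half of 30 offspring would be absent; none are. The unknown parent is most likely homozygous dominant (MM).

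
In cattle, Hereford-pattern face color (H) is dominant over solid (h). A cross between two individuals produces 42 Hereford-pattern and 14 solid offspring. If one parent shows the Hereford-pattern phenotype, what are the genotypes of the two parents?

Observed offspring: 42 Hereford-pattern, 14 solid
The observed ratio simplifies to 3:1. Solid (hh) offspring appear, so each parent must contribute one h allele. The parent stated to show Hereford-pattern carries H, so it is Hh. The other parent is then either Hh or hh: Hh × hh would give a 1:1 split, whereas Hh × Hh gives 3:1 — matching the data. So both parents are heterozygous (Hh × Hh).
Parent genotypes: Hh × Hh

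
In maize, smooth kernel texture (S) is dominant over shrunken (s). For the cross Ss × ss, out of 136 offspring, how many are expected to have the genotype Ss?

Punnett square for Ss × ss:
Offspring genotypes: 2 Ss, 2 ss
Total offspring: 4
Count with target: 2
Probability: 2/4 = 1/2
Expected count = 1/2 × 136 = 68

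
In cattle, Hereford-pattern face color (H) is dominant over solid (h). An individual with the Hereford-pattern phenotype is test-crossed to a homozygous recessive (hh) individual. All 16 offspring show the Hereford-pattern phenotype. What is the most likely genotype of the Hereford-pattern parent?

Test cross: ? × hh
All offspring are Hereford-pattern.
If the unknown parent were heterozygous (Hh), about half of 16 offspring would be solid; none are. The unknown parent is most likely homozygous dominant (HH).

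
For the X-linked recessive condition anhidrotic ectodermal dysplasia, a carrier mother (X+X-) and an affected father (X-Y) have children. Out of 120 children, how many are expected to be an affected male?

Cross: X+X- × X-Y
Offspring: 1 X+X-, 1 X+Y, 1 X-X-, 1 X-Y
Probability of an affected male: 1/4
Expected count = 1/4 × 120 = 30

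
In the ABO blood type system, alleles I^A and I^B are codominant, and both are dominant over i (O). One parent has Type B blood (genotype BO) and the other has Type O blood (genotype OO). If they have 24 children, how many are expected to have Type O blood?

Cross: BO × OO
Possible offspring genotypes: 2 BO, 2 OO
Blood type counts: 2 Type B, 2 Type O
Probability of Type O: 2/4 = 1/2
Expected count = 1/2 × 24 = 12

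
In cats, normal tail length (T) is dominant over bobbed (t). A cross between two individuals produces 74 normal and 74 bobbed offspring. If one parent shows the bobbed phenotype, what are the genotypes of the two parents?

Observed offspring: 74 normal, 74 bobbed
The observed ratio simplifies to 1:1. One parent shows bobbed, so its genotype must be tt. A 1:1 offspring split requires the other parent to be heterozygous (Tt).
Parent genotypes: tt × Tt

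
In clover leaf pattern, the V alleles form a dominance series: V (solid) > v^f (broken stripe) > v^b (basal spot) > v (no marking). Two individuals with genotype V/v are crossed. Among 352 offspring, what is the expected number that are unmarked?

Cross: V/v × V/v
Allele dominance: V > v^f > v^b > v
Offspring genotypes: 1 V/V, 2 V/v, 1 v/v
Phenotype counts: 3 solid, 1 unmarked
unmarked: 1 out of 4 → fraction 1/4
Expected count = 1/4 × 352 = 88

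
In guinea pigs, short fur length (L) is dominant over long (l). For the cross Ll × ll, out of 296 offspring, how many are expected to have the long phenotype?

Punnett square for Ll × ll:
Offspring genotypes: 2 Ll, 2 ll
Total offspring: 4
Count with target: 2
Probability: 2/4 = 1/2
Expected count = 1/2 × 296 = 148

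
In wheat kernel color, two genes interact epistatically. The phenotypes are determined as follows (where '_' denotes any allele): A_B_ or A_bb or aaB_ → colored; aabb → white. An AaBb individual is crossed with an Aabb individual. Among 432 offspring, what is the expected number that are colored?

Cross: AaBb × Aabb — consider each gene separately:
A gene: Aa × Aa → 1 AA, 2 Aa, 1 aa → 3 A_ : 1 aa (out of 4)
B gene: Bb × bb → 2 Bb, 2 bb → 2 B_ : 2 bb (out of 4)
Genotype classes (out of 4 × 4 = 16): A_B_ = 3×2 = 6; A_bb = 3×2 = 6; aaB_ = 1×2 = 2; aabb = 1×2 = 2
Apply the phenotype rules: A_B_ (6) + A_bb (6) + aaB_ (2) → colored; aabb (2) → white
Phenotype counts (out of 16): 14 colored, 2 white
colored: 14 out of 16 → fraction 7/8
Expected count = 7/8 × 432 = 378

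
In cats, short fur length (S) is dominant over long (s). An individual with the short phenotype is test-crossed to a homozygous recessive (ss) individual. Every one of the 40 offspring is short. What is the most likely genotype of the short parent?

Test cross: ? × ss
All offspring are short.
If the unknown parent were heterozygous (Ss), about half of 40 offspring would be long; none are. The unknown parent is most likely homozygous dominant (SS).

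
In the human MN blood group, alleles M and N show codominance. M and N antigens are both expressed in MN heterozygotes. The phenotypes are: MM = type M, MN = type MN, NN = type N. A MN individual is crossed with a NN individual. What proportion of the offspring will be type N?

Punnett square for MN × NN:
Offspring genotypes: 2 MN, 2 NN
Phenotype counts: 2 type MN, 2 type N
type N: 2 out of 4
Probability: 2/4 = 1/2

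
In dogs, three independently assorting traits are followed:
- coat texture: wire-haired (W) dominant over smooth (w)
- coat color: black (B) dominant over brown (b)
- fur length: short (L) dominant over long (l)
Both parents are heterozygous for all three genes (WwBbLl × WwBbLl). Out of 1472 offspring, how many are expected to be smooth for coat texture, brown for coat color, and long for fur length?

Trihybrid cross: WwBbLl × WwBbLl
Each trait segregates independently with a 3:1 phenotypic ratio, so each gene contributes 3/4 (dominant) or 1/4 (recessive).
Target: smooth (coat texture), brown (coat color), long (fur length)
Probability = product of independent per-trait probabilities
= 1/4 × 1/4 × 1/4 = 1/64
Expected count = 1/64 × 1472 = 23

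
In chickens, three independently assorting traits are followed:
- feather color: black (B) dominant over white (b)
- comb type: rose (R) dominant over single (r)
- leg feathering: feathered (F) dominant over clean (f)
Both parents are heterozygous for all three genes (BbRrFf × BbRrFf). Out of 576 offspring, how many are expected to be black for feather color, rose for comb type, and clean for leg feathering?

Trihybrid cross: BbRrFf × BbRrFf
Each trait segregates independently with a 3:1 phenotypic ratio, so each gene contributes 3/4 (dominant) or 1/4 (recessive).
Target: black (feather color), rose (comb type), clean (leg feathering)
Probability = product of independent per-trait probabilities
= 3/4 × 3/4 × 1/4 = 9/64
Expected count = 9/64 × 576 = 81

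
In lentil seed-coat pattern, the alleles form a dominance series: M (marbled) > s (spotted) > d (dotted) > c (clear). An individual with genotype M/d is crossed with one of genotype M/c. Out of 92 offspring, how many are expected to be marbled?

Cross: M/d × M/c
Allele dominance: M > s > d > c
Offspring genotypes: 1 M/M, 1 M/c, 1 M/d, 1 d/c
Phenotype counts: 3 marbled, 1 dotted
marbled: 3 out of 4 → fraction 3/4
Expected count = 3/4 × 92 = 69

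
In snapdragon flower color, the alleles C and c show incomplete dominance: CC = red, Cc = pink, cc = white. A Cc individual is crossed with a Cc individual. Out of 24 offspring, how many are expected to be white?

Punnett square for Cc × Cc:
Offspring genotypes: 1 CC, 2 Cc, 1 cc
Phenotype counts: 1 red, 2 pink, 1 white
white: 1 out of 4 → fraction 1/4
Expected count = 1/4 × 24 = 6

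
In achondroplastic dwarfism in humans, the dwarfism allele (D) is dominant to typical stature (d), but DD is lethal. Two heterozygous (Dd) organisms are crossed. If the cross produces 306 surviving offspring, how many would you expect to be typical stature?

Cross: Dd × Dd
Punnett square offspring (before lethality): 1 DD, 2 Dd, 1 dd
The DD genotype is lethal (embryos die); surviving offspring: 2 Dd, 1 dd
typical stature: 1 out of 3 → fraction 1/3
Expected count = 1/3 × 306 = 102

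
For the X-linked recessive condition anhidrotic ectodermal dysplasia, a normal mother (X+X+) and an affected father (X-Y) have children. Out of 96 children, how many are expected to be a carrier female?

Cross: X+X+ × X-Y
Offspring: 2 X+X-, 2 X+Y
Probability of a carrier female: 2/4 = 1/2
Expected count = 1/2 × 96 = 48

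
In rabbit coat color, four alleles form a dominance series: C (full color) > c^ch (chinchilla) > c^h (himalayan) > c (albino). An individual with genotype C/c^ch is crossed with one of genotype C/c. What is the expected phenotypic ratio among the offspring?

Cross: C/c^ch × C/c
Allele dominance: C > c^ch > c^h > c
Offspring genotypes: 1 C/C, 1 C/c, 1 C/c^ch, 1 c^ch/c
Phenotype counts: 3 full color, 1 chinchilla
Ratio: 3 full color : 1 chinchilla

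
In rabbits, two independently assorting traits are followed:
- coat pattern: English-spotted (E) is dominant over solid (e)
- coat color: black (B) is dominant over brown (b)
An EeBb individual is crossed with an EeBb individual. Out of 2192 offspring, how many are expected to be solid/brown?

Dihybrid cross EeBb × EeBb — consider each gene separately:
coat pattern: Ee × Ee → 1 EE, 2 Ee, 1 ee → 3 E_ : 1 ee (out of 4)
coat color: Bb × Bb → 1 BB, 2 Bb, 1 bb → 3 B_ : 1 bb (out of 4)
Combine (counts out of 4 × 4 = 16): English-spotted/black (E_B_) = 3×3 = 9; English-spotted/brown (E_bb) = 3×1 = 3; solid/black (eeB_) = 1×3 = 3; solid/brown (eebb) = 1×1 = 1
Phenotype counts (out of 16): 9 English-spotted/black, 3 English-spotted/brown, 3 solid/black, 1 solid/brown
solid/brown: 1 out of 16 → fraction 1/16
Expected count = 1/16 × 2192 = 137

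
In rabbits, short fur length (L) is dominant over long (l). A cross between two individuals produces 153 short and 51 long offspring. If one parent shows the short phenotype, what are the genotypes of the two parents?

Observed offspring: 153 short, 51 long
The observed ratio simplifies to 3:1. Long (ll) offspring appear, so each parent must contribute one l allele. The parent stated to show short carries L, so it is Ll. The other parent is then either Ll or ll: Ll × ll would give a 1:1 split, whereas Ll × Ll gives 3:1 — matching the data. So both parents are heterozygous (Ll × Ll).
Parent genotypes: Ll × Ll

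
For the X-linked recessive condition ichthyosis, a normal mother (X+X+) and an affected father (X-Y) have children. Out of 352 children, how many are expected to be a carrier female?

Cross: X+X+ × X-Y
Offspring: 2 X+X-, 2 X+Y
Probability of a carrier female: 2/4 = 1/2
Expected count = 1/2 × 352 = 176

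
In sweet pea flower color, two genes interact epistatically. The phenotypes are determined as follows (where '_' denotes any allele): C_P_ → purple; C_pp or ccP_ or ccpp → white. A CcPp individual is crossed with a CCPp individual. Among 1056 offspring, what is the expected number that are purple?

Cross: CcPp × CCPp — consider each gene separately:
C gene: Cc × CC → 2 CC, 2 Cc → 4 C_ (out of 4)
P gene: Pp × Pp → 1 PP, 2 Pp, 1 pp → 3 P_ : 1 pp (out of 4)
Genotype classes (out of 4 × 4 = 16): C_P_ = 4×3 = 12; C_pp = 4×1 = 4
Apply the phenotype rules: C_P_ (12) → purple; C_pp (4) → white
Phenotype counts (out of 16): 12 purple, 4 white
purple: 12 out of 16 → fraction 3/4
Expected count = 3/4 × 1056 = 792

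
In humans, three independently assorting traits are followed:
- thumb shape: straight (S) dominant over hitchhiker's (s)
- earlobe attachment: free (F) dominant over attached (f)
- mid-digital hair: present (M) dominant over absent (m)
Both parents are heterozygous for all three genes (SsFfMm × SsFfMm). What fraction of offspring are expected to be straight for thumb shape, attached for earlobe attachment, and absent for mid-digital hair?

Trihybrid cross: SsFfMm × SsFfMm
Each trait segregates independently with a 3:1 phenotypic ratio, so each gene contributes 3/4 (dominant) or 1/4 (recessive).
Target: straight (thumb shape), attached (earlobe attachment), absent (mid-digital hair)
Probability = product of independent per-trait probabilities
= 3/4 × 1/4 × 1/4 = 3/64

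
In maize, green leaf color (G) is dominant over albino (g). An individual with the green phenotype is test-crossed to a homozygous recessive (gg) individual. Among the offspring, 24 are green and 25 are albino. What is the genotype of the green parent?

Test cross: ? × gg
Offspring: 24 green, 25 albino — approximately 1:1.
A 1:1 ratio in a test cross indicates the unknown parent is heterozygous (Gg).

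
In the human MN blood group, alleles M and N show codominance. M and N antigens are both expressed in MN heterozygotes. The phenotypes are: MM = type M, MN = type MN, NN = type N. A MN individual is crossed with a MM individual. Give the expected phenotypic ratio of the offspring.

Punnett square for MN × MM:
Offspring genotypes: 2 MM, 2 MN
Phenotype counts: 2 type M, 2 type MN
Ratio: 1 type M : 1 type MN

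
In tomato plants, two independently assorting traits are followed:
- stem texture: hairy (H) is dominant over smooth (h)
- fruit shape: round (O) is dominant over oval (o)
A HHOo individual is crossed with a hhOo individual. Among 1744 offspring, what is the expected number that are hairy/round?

Dihybrid cross HHOo × hhOo — consider each gene separately:
stem texture: HH × hh → 4 Hh → 4 H_ (out of 4)
fruit shape: Oo × Oo → 1 OO, 2 Oo, 1 oo → 3 O_ : 1 oo (out of 4)
Combine (counts out of 4 × 4 = 16): hairy/round (H_O_) = 4×3 = 12; hairy/oval (H_oo) = 4×1 = 4
Phenotype counts (out of 16): 12 hairy/round, 4 hairy/oval
hairy/round: 12 out of 16 → fraction 3/4
Expected count = 3/4 × 1744 = 1308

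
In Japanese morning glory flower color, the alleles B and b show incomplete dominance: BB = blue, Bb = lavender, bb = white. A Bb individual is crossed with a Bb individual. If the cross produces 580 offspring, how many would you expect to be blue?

Punnett square for Bb × Bb:
Offspring genotypes: 1 BB, 2 Bb, 1 bb
Phenotype counts: 1 blue, 2 lavender, 1 white
blue: 1 out of 4 → fraction 1/4
Expected count = 1/4 × 580 = 145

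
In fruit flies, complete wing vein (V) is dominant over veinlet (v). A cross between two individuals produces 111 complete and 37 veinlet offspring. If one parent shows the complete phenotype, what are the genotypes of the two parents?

Observed offspring: 111 complete, 37 veinlet
The observed ratio simplifies to 3:1. Veinlet (vv) offspring appear, so each parent must contribute one v allele. The parent stated to show complete carries V, so it is Vv. The other parent is then either Vv or vv: Vv × vv would give a 1:1 split, whereas Vv × Vv gives 3:1 — matching the data. So both parents are heterozygous (Vv × Vv).
Parent genotypes: Vv × Vv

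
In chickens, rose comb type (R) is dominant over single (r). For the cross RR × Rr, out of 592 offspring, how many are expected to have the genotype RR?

Punnett square for RR × Rr:
Offspring genotypes: 2 RR, 2 Rr
Total offspring: 4
Count with target: 2
Probability: 2/4 = 1/2
Expected count = 1/2 × 592 = 296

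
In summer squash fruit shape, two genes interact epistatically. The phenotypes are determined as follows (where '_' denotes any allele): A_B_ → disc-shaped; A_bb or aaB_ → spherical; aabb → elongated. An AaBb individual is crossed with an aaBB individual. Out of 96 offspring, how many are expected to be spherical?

Cross: AaBb × aaBB — consider each gene separately:
A gene: Aa × aa → 2 Aa, 2 aa → 2 A_ : 2 aa (out of 4)
B gene: Bb × BB → 2 BB, 2 Bb → 4 B_ (out of 4)
Genotype classes (out of 4 × 4 = 16): A_B_ = 2×4 = 8; aaB_ = 2×4 = 8
Apply the phenotype rules: A_B_ (8) → disc-shaped; aaB_ (8) → spherical
Phenotype counts (out of 16): 8 disc-shaped, 8 spherical
spherical: 8 out of 16 → fraction 1/2
Expected count = 1/2 × 96 = 48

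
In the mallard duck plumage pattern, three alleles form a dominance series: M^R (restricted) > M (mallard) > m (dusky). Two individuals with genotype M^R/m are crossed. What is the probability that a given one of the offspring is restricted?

Cross: M^R/m × M^R/m
Allele dominance: M^R > M > m
Offspring genotypes: 1 M^R/M^R, 2 M^R/m, 1 m/m
Phenotype counts: 3 restricted, 1 dusky
restricted: 3 out of 4
Probability: 3/4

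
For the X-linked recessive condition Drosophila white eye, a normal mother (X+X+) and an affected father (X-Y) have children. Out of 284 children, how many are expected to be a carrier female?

Cross: X+X+ × X-Y
Offspring: 2 X+X-, 2 X+Y
Probability of a carrier female: 2/4 = 1/2
Expected count = 1/2 × 284 = 142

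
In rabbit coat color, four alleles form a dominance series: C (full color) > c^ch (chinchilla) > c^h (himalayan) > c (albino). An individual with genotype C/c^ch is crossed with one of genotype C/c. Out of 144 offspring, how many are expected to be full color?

Cross: C/c^ch × C/c
Allele dominance: C > c^ch > c^h > c
Offspring genotypes: 1 C/C, 1 C/c, 1 C/c^ch, 1 c^ch/c
Phenotype counts: 3 full color, 1 chinchilla
full color: 3 out of 4 → fraction 3/4
Expected count = 3/4 × 144 = 108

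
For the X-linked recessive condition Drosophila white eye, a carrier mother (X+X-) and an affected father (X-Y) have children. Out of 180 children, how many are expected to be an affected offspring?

Cross: X+X- × X-Y
Offspring: 1 X+X-, 1 X+Y, 1 X-X-, 1 X-Y
Probability of an affected offspring: 2/4 = 1/2
Expected count = 1/2 × 180 = 90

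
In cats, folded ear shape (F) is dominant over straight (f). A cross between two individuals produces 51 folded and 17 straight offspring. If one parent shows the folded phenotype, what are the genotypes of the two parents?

Observed offspring: 51 folded, 17 straight
The observed ratio simplifies to 3:1. Straight (ff) offspring appear, so each parent must contribute one f allele. The parent stated to show folded carries F, so it is Ff. The other parent is then either Ff or ff: Ff × ff would give a 1:1 split, whereas Ff × Ff gives 3:1 — matching the data. So both parents are heterozygous (Ff × Ff).
Parent genotypes: Ff × Ff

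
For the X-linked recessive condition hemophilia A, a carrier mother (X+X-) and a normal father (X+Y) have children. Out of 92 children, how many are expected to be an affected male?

Cross: X+X- × X+Y
Offspring: 1 X+X+, 1 X+Y, 1 X+X-, 1 X-Y
Probability of an affected male: 1/4
Expected count = 1/4 × 92 = 23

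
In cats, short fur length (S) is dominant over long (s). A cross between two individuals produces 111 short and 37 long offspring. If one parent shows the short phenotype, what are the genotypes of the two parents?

Observed offspring: 111 short, 37 long
The observed ratio simplifies to 3:1. Long (ss) offspring appear, so each parent must contribute one s allele. The parent stated to show short carries S, so it is Ss. The other parent is then either Ss or ss: Ss × ss would give a 1:1 split, whereas Ss × Ss gives 3:1 — matching the data. So both parents are heterozygous (Ss × Ss).
Parent genotypes: Ss × Ss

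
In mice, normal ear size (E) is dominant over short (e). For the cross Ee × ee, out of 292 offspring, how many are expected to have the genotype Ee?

Punnett square for Ee × ee:
Offspring genotypes: 2 Ee, 2 ee
Total offspring: 4
Count with target: 2
Probability: 2/4 = 1/2
Expected count = 1/2 × 292 = 146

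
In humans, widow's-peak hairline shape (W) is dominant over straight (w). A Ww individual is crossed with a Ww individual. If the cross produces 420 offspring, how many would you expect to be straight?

Punnett square for Ww × Ww:
Offspring genotypes: 1 WW, 2 Ww, 1 ww
widow's-peak: 3, straight: 1
straight: 1 out of 4 → fraction 1/4
Expected count = 1/4 × 420 = 105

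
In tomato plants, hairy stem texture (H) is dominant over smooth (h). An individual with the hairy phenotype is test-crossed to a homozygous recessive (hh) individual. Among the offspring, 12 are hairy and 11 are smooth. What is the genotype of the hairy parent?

Test cross: ? × hh
Offspring: 12 hairy, 11 smooth — approximately 1:1.
A 1:1 ratio in a test cross indicates the unknown parent is heterozygous (Hh).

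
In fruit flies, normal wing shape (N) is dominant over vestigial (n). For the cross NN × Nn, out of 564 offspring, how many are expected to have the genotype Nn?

Punnett square for NN × Nn:
Offspring genotypes: 2 NN, 2 Nn
Total offspring: 4
Count with target: 2
Probability: 2/4 = 1/2
Expected count = 1/2 × 564 = 282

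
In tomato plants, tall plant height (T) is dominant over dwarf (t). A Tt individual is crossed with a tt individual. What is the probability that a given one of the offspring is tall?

Punnett square for Tt × tt:
Offspring genotypes: 2 Tt, 2 tt
tall: 2, dwarf: 2
tall: 2 out of 4
Probability: 2/4 = 1/2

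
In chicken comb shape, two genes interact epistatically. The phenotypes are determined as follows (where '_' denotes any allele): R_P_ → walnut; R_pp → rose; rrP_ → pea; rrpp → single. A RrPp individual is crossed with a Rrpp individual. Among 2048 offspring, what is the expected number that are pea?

Cross: RrPp × Rrpp — consider each gene separately:
R gene: Rr × Rr → 1 RR, 2 Rr, 1 rr → 3 R_ : 1 rr (out of 4)
P gene: Pp × pp → 2 Pp, 2 pp → 2 P_ : 2 pp (out of 4)
Genotype classes (out of 4 × 4 = 16): R_P_ = 3×2 = 6; R_pp = 3×2 = 6; rrP_ = 1×2 = 2; rrpp = 1×2 = 2
Apply the phenotype rules: R_P_ (6) → walnut; R_pp (6) → rose; rrP_ (2) → pea; rrpp (2) → single
Phenotype counts (out of 16): 6 walnut, 6 rose, 2 pea, 2 single
pea: 2 out of 16 → fraction 1/8
Expected count = 1/8 × 2048 = 256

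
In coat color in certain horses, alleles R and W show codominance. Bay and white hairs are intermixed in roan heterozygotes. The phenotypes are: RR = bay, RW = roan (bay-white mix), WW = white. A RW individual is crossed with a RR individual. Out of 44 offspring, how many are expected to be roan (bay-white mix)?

Punnett square for RW × RR:
Offspring genotypes: 2 RR, 2 RW
Phenotype counts: 2 bay, 2 roan (bay-white mix)
roan (bay-white mix): 2 out of 4 → fraction 1/2
Expected count = 1/2 × 44 = 22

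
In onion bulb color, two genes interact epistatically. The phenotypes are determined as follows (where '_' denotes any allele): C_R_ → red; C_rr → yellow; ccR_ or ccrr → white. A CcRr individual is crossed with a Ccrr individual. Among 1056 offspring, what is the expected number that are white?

Cross: CcRr × Ccrr — consider each gene separately:
C gene: Cc × Cc → 1 CC, 2 Cc, 1 cc → 3 C_ : 1 cc (out of 4)
R gene: Rr × rr → 2 Rr, 2 rr → 2 R_ : 2 rr (out of 4)
Genotype classes (out of 4 × 4 = 16): C_R_ = 3×2 = 6; C_rr = 3×2 = 6; ccR_ = 1×2 = 2; ccrr = 1×2 = 2
Apply the phenotype rules: C_R_ (6) → red; C_rr (6) → yellow; ccR_ (2) + ccrr (2) → white
Phenotype counts (out of 16): 6 red, 6 yellow, 4 white
white: 4 out of 16 → fraction 1/4
Expected count = 1/4 × 1056 = 264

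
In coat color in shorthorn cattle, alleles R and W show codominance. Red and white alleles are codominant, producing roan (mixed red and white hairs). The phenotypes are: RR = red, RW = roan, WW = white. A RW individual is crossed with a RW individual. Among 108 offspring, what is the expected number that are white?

Punnett square for RW × RW:
Offspring genotypes: 1 RR, 2 RW, 1 WW
Phenotype counts: 1 red, 2 roan, 1 white
white: 1 out of 4 → fraction 1/4
Expected count = 1/4 × 108 = 27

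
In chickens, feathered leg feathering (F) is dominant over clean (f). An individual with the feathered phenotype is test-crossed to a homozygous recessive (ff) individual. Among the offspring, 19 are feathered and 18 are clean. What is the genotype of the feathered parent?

Test cross: ? × ff
Offspring: 19 feathered, 18 clean — approximately 1:1.
A 1:1 ratio in a test cross indicates the unknown parent is heterozygous (Ff).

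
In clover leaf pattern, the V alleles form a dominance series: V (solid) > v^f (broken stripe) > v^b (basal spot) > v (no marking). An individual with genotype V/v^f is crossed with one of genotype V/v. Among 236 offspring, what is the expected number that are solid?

Cross: V/v^f × V/v
Allele dominance: V > v^f > v^b > v
Offspring genotypes: 1 V/V, 1 V/v, 1 V/v^f, 1 v^f/v
Phenotype counts: 3 solid, 1 broken stripe
solid: 3 out of 4 → fraction 3/4
Expected count = 3/4 × 236 = 177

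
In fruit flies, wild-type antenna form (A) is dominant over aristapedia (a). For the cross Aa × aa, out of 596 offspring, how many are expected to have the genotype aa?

Punnett square for Aa × aa:
Offspring genotypes: 2 Aa, 2 aa
Total offspring: 4
Count with target: 2
Probability: 2/4 = 1/2
Expected count = 1/2 × 596 = 298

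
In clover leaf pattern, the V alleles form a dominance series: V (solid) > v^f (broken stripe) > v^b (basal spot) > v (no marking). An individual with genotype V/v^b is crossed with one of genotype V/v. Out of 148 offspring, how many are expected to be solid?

Cross: V/v^b × V/v
Allele dominance: V > v^f > v^b > v
Offspring genotypes: 1 V/V, 1 V/v, 1 V/v^b, 1 v^b/v
Phenotype counts: 3 solid, 1 basal spot
solid: 3 out of 4 → fraction 3/4
Expected count = 3/4 × 148 = 111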